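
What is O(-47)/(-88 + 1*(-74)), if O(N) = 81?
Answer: -½ ≈ -0.50000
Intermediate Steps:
O(-47)/(-88 + 1*(-74)) = 81/(-88 + 1*(-74)) = 81/(-88 - 74) = 81/(-162) = 81*(-1/162) = -½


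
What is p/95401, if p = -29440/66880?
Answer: -92/19938809 ≈ -4.6141e-6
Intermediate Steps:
p = -92/209 (p = -29440*1/66880 = -92/209 ≈ -0.44019)
p/95401 = -92/209/95401 = -92/209*1/95401 = -92/19938809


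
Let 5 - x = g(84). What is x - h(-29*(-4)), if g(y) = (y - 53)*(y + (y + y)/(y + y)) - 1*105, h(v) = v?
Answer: -2641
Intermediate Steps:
g(y) = -105 + (1 + y)*(-53 + y) (g(y) = (-53 + y)*(y + (2*y)/((2*y))) - 105 = (-53 + y)*(y + (2*y)*(1/(2*y))) - 105 = (-53 + y)*(y + 1) - 105 = (-53 + y)*(1 + y) - 105 = (1 + y)*(-53 + y) - 105 = -105 + (1 + y)*(-53 + y))
x = -2525 (x = 5 - (-158 + 84² - 52*84) = 5 - (-158 + 7056 - 4368) = 5 - 1*2530 = 5 - 2530 = -2525)
x - h(-29*(-4)) = -2525 - (-29)*(-4) = -2525 - 1*116 = -2525 - 116 = -2641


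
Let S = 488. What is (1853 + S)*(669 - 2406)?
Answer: -4066317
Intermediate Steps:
(1853 + S)*(669 - 2406) = (1853 + 488)*(669 - 2406) = 2341*(-1737) = -4066317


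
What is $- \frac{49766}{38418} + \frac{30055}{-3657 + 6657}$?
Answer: $\frac{11170611}{1280600} \approx 8.7229$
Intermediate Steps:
$- \frac{49766}{38418} + \frac{30055}{-3657 + 6657} = \left(-49766\right) \frac{1}{38418} + \frac{30055}{3000} = - \frac{24883}{19209} + 30055 \cdot \frac{1}{3000} = - \frac{24883}{19209} + \frac{6011}{600} = \frac{11170611}{1280600}$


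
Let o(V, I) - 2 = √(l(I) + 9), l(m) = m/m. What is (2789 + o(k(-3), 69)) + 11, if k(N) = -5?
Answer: 2802 + √10 ≈ 2805.2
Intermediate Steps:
l(m) = 1
o(V, I) = 2 + √10 (o(V, I) = 2 + √(1 + 9) = 2 + √10)
(2789 + o(k(-3), 69)) + 11 = (2789 + (2 + √10)) + 11 = (2791 + √10) + 11 = 2802 + √10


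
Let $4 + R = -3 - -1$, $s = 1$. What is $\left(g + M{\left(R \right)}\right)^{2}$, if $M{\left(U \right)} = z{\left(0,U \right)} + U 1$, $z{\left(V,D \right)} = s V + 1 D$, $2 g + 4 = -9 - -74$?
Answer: $\frac{1369}{4} \approx 342.25$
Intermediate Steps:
$g = \frac{61}{2}$ ($g = -2 + \frac{-9 - -74}{2} = -2 + \frac{-9 + 74}{2} = -2 + \frac{1}{2} \cdot 65 = -2 + \frac{65}{2} = \frac{61}{2} \approx 30.5$)
$R = -6$ ($R = -4 - 2 = -6$)
$z{\left(V,D \right)} = D + V$ ($z{\left(V,D \right)} = 1 V + 1 D = V + D = D + V$)
$M{\left(U \right)} = 2 U$ ($M{\left(U \right)} = \left(U + 0\right) + U 1 = U + U = 2 U$)
$\left(g + M{\left(R \right)}\right)^{2} = \left(\frac{61}{2} + 2 \left(-6\right)\right)^{2} = \left(\frac{61}{2} - 12\right)^{2} = \left(\frac{37}{2}\right)^{2} = \frac{1369}{4}$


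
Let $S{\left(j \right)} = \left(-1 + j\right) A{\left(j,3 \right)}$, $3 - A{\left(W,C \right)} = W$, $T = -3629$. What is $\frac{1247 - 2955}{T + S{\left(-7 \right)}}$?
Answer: $\frac{1708}{3709} \approx 0.4605$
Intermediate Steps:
$A{\left(W,C \right)} = 3 - W$
$S{\left(j \right)} = \left(-1 + j\right) \left(3 - j\right)$
$\frac{1247 - 2955}{T + S{\left(-7 \right)}} = \frac{1247 - 2955}{-3629 - \left(-1 - 7\right) \left(-3 - 7\right)} = - \frac{1708}{-3629 - \left(-8\right) \left(-10\right)} = - \frac{1708}{-3629 - 80} = - \frac{1708}{-3709} = \left(-1708\right) \left(- \frac{1}{3709}\right) = \frac{1708}{3709}$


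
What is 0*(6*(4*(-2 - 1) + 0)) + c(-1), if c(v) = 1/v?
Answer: -1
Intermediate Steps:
0*(6*(4*(-2 - 1) + 0)) + c(-1) = 0*(6*(4*(-2 - 1) + 0)) + 1/(-1) = 0*(6*(4*(-3) + 0)) - 1 = 0*(6*(-12 + 0)) - 1 = 0*(6*(-12)) - 1 = 0*(-72) - 1 = 0 - 1 = -1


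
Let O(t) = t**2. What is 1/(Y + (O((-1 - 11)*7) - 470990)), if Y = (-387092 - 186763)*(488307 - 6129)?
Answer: -1/276700720124 ≈ -3.6140e-12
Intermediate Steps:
Y = -276700256190 (Y = -573855*482178 = -276700256190)
1/(Y + (O((-1 - 11)*7) - 470990)) = 1/(-276700256190 + (((-1 - 11)*7)**2 - 470990)) = 1/(-276700256190 + ((-12*7)**2 - 470990)) = 1/(-276700256190 + ((-84)**2 - 470990)) = 1/(-276700256190 + (7056 - 470990)) = 1/(-276700256190 - 463934) = 1/(-276700720124) = -1/276700720124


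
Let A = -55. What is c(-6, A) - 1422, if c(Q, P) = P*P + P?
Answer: 1548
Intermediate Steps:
c(Q, P) = P + P² (c(Q, P) = P² + P = P + P²)
c(-6, A) - 1422 = -55*(1 - 55) - 1422 = -55*(-54) - 1422 = 2970 - 1422 = 1548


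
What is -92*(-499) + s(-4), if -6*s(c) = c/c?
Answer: 275447/6 ≈ 45908.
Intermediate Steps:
s(c) = -1/6 (s(c) = -c/(6*c) = -1/6*1 = -1/6)
-92*(-499) + s(-4) = -92*(-499) - 1/6 = 45908 - 1/6 = 275447/6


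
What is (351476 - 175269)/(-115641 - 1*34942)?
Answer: -176207/150583 ≈ -1.1702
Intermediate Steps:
(351476 - 175269)/(-115641 - 1*34942) = 176207/(-115641 - 34942) = 176207/(-150583) = 176207*(-1/150583) = -176207/150583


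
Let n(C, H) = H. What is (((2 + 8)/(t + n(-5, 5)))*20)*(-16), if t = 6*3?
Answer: -3200/23 ≈ -139.13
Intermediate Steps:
t = 18
(((2 + 8)/(t + n(-5, 5)))*20)*(-16) = (((2 + 8)/(18 + 5))*20)*(-16) = ((10/23)*20)*(-16) = (200/23)*(-16) = -3200/23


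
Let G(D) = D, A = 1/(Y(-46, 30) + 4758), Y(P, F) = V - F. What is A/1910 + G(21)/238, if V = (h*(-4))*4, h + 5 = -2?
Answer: 13866617/157154800 ≈ 0.088235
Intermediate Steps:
h = -7 (h = -5 - 2 = -7)
V = 112 (V = -7*(-4)*4 = 28*4 = 112)
Y(P, F) = 112 - F
A = 1/4840 (A = 1/((112 - 1*30) + 4758) = 1/((112 - 30) + 4758) = 1/(82 + 4758) = 1/4840 ≈ 0.00020661)
A/1910 + G(21)/238 = (1/4840)/1910 + 21/238 = (1/4840)*(1/1910) + 21*(1/238) = 1/9244400 + 3/34 = 13866617/157154800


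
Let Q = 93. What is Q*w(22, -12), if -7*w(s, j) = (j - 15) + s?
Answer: 465/7 ≈ 66.429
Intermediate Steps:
w(s, j) = 15/7 - j/7 - s/7 (w(s, j) = -((j - 15) + s)/7 = -((-15 + j) + s)/7 = -(-15 + j + s)/7 = 15/7 - j/7 - s/7)
Q*w(22, -12) = 93*(15/7 - ⅐*(-12) - ⅐*22) = 93*(15/7 + 12/7 - 22/7) = 93*(5/7) = 465/7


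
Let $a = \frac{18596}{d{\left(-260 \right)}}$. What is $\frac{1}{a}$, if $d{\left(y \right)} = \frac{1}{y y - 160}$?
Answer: $\frac{1}{1254114240} \approx 7.9738 \cdot 10^{-10}$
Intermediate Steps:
$d{\left(y \right)} = \frac{1}{-160 + y^{2}}$ ($d{\left(y \right)} = \frac{1}{y^{2} - 160} = \frac{1}{-160 + y^{2}}$)
$a = 1254114240$ ($a = \frac{18596}{\frac{1}{-160 + \left(-260\right)^{2}}} = \frac{18596}{\frac{1}{-160 + 67600}} = \frac{18596}{\frac{1}{67440}} = 18596 \frac{1}{\frac{1}{67440}} = 18596 \cdot 67440 = 1254114240$)
$\frac{1}{a} = \frac{1}{1254114240}$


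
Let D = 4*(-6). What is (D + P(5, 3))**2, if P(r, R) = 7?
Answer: 289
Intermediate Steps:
D = -24
(D + P(5, 3))**2 = (-24 + 7)**2 = (-17)**2 = 289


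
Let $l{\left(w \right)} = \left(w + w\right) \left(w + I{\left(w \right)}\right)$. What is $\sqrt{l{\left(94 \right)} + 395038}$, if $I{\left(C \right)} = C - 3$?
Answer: $\sqrt{429818} \approx 655.61$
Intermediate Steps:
$I{\left(C \right)} = -3 + C$ ($I{\left(C \right)} = C - 3 = -3 + C$)
$l{\left(w \right)} = 2 w \left(-3 + 2 w\right)$ ($l{\left(w \right)} = \left(w + w\right) \left(w + \left(-3 + w\right)\right) = 2 w \left(-3 + 2 w\right)$)
$\sqrt{l{\left(94 \right)} + 395038} = \sqrt{2 \cdot 94 \left(-3 + 2 \cdot 94\right) + 395038} = \sqrt{2 \cdot 94 \left(-3 + 188\right) + 395038} = \sqrt{2 \cdot 94 \cdot 185 + 395038} = \sqrt{34780 + 395038} = \sqrt{429818}$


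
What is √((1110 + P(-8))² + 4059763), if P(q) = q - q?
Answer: √5291863 ≈ 2300.4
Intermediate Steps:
P(q) = 0
√((1110 + P(-8))² + 4059763) = √((1110 + 0)² + 4059763) = √(1110² + 4059763) = √(1232100 + 4059763) = √5291863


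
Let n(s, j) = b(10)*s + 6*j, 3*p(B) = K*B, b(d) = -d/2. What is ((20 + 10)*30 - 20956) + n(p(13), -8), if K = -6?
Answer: -19974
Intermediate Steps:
b(d) = -d/2
p(B) = -2*B (p(B) = (-6*B)/3 = -2*B)
n(s, j) = -5*s + 6*j (n(s, j) = (-½*10)*s + 6*j = -5*s + 6*j)
((20 + 10)*30 - 20956) + n(p(13), -8) = ((20 + 10)*30 - 20956) + (-(-10)*13 + 6*(-8)) = (30*30 - 20956) + (-5*(-26) - 48) = (900 - 20956) + (130 - 48) = -20056 + 82 = -19974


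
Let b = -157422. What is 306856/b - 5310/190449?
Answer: -3293129398/1665603471 ≈ -1.9771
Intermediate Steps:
306856/b - 5310/190449 = 306856/(-157422) - 5310/190449 = 306856*(-1/157422) - 5310*1/190449 = -153428/78711 - 590/21161 = -3293129398/1665603471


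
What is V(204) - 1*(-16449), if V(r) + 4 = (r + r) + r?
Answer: 17057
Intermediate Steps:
V(r) = -4 + 3*r (V(r) = -4 + ((r + r) + r) = -4 + (2*r + r) = -4 + 3*r)
V(204) - 1*(-16449) = (-4 + 3*204) - 1*(-16449) = (-4 + 612) + 16449 = 608 + 16449 = 17057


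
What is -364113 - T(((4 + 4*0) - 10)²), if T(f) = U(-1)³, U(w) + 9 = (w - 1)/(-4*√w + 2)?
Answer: -45417341/125 + 12688*I/125 ≈ -3.6334e+5 + 101.5*I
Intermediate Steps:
U(w) = -9 + (-1 + w)/(2 - 4*√w) (U(w) = -9 + (w - 1)/(-4*√w + 2) = -9 + (-1 + w)/(2 - 4*√w))
T(f) = (-1 - 2*I)³*(20 - 36*I)³/1000 (T(f) = ((19 - 1*(-1) - 36*I)/(2*(-1 + 2*√(-1))))³ = ((19 + 1 - 36*I)/(2*(-1 + 2*I)))³ = (((-1 - 2*I)/5)*(20 - 36*I)/2)³ = ((-1 - 2*I)*(20 - 36*I)/10)³ = (-1 - 2*I)³*(20 - 36*I)³/1000)
-364113 - T(((4 + 4*0) - 10)²) = -364113 - (-96784/125 - 12688*I/125) = -364113 + (96784/125 + 12688*I/125) = -45417341/125 + 12688*I/125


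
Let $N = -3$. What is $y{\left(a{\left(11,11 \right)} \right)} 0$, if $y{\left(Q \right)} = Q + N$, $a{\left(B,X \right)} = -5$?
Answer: $0$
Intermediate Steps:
$y{\left(Q \right)} = -3 + Q$ ($y{\left(Q \right)} = Q - 3 = -3 + Q$)
$y{\left(a{\left(11,11 \right)} \right)} 0 = \left(-3 - 5\right) 0 = \left(-8\right) 0 = 0$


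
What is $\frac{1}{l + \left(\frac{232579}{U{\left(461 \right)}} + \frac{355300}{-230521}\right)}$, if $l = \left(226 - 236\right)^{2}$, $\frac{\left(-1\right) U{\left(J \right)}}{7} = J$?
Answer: $\frac{743891267}{19628229941} \approx 0.037899$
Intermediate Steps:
$U{\left(J \right)} = - 7 J$
$l = 100$ ($l = \left(-10\right)^{2} = 100$)
$\frac{1}{l + \left(\frac{232579}{U{\left(461 \right)}} + \frac{355300}{-230521}\right)} = \frac{1}{100 + \left(\frac{232579}{\left(-7\right) 461} + \frac{355300}{-230521}\right)} = \frac{1}{100 + \left(\frac{232579}{-3227} + 355300 \left(- \frac{1}{230521}\right)\right)} = \frac{1}{100 + \left(232579 \left(- \frac{1}{3227}\right) - \frac{355300}{230521}\right)} = \frac{1}{100 - \frac{54760896759}{743891267}} = \frac{1}{\frac{19628229941}{743891267}} = \frac{743891267}{19628229941}$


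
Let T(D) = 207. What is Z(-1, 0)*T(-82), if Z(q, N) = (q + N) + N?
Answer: -207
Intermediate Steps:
Z(q, N) = q + 2*N (Z(q, N) = (N + q) + N = q + 2*N)
Z(-1, 0)*T(-82) = (-1 + 2*0)*207 = (-1 + 0)*207 = -1*207 = -207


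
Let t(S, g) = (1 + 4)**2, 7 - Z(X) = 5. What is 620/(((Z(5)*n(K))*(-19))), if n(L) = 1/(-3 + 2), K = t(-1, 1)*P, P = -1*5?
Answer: 310/19 ≈ 16.316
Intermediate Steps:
Z(X) = 2 (Z(X) = 7 - 1*5 = 7 - 5 = 2)
t(S, g) = 25 (t(S, g) = 5**2 = 25)
P = -5
K = -125 (K = 25*(-5) = -125)
n(L) = -1 (n(L) = 1/(-1) = -1)
620/(((Z(5)*n(K))*(-19))) = 620/(((2*(-1))*(-19))) = 620/((-2*(-19))) = 620/38 = 620*(1/38) = 310/19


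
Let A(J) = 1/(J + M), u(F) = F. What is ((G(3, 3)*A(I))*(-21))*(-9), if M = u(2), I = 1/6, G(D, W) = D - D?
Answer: 0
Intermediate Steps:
G(D, W) = 0
I = ⅙ ≈ 0.16667
M = 2
A(J) = 1/(2 + J) (A(J) = 1/(J + 2) = 1/(2 + J))
((G(3, 3)*A(I))*(-21))*(-9) = ((0/(2 + ⅙))*(-21))*(-9) = ((0/(13/6))*(-21))*(-9) = ((0*(6/13))*(-21))*(-9) = (0*(-21))*(-9) = 0*(-9) = 0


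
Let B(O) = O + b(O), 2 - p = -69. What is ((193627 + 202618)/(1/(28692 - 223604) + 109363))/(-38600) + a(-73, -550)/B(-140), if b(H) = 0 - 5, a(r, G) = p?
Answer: -292151348793109/596532767124175 ≈ -0.48975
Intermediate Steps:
p = 71 (p = 2 - 1*(-69) = 2 + 69 = 71)
a(r, G) = 71
b(H) = -5
B(O) = -5 + O (B(O) = O - 5 = -5 + O)
((193627 + 202618)/(1/(28692 - 223604) + 109363))/(-38600) + a(-73, -550)/B(-140) = ((193627 + 202618)/(1/(28692 - 223604) + 109363))/(-38600) + 71/(-5 - 140) = (396245/(1/(-194912) + 109363))*(-1/38600) + 71/(-145) = (396245/(-1/194912 + 109363))*(-1/38600) + 71*(-1/145) = (396245/(21316161055/194912))*(-1/38600) - 71/145 = (396245*(194912/21316161055))*(-1/38600) - 71/145 = (15446581088/4263232211)*(-1/38600) - 71/145 = -1930822636/20570095418075 - 71/145 = -292151348793109/596532767124175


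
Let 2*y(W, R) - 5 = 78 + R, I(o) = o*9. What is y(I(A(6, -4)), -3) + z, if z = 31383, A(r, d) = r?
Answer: 31423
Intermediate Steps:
I(o) = 9*o
y(W, R) = 83/2 + R/2 (y(W, R) = 5/2 + (78 + R)/2 = 5/2 + (39 + R/2) = 83/2 + R/2)
y(I(A(6, -4)), -3) + z = (83/2 + (½)*(-3)) + 31383 = (83/2 - 3/2) + 31383 = 40 + 31383 = 31423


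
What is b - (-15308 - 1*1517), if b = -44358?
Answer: -27533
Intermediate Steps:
b - (-15308 - 1*1517) = -44358 - (-15308 - 1*1517) = -44358 - (-15308 - 1517) = -44358 - 1*(-16825) = -44358 + 16825 = -27533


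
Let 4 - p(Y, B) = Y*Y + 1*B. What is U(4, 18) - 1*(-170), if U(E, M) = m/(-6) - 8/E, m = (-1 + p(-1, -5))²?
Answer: 959/6 ≈ 159.83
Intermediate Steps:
p(Y, B) = 4 - B - Y² (p(Y, B) = 4 - (Y*Y + 1*B) = 4 - (Y² + B) = 4 - (B + Y²) = 4 + (-B - Y²) = 4 - B - Y²)
m = 49 (m = (-1 + (4 - 1*(-5) - 1*(-1)²))² = (-1 + (4 + 5 - 1*1))² = (-1 + (4 + 5 - 1))² = (-1 + 8)² = 7² = 49)
U(E, M) = -49/6 - 8/E (U(E, M) = 49/(-6) - 8/E = 49*(-⅙) - 8/E = -49/6 - 8/E)
U(4, 18) - 1*(-170) = (-49/6 - 8/4) - 1*(-170) = (-49/6 - 8*¼) + 170 = (-49/6 - 2) + 170 = -61/6 + 170 = 959/6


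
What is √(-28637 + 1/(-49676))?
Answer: I*√17666916861847/24838 ≈ 169.22*I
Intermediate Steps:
√(-28637 + 1/(-49676)) = √(-28637 - 1/49676) = √(-1422571613/49676) = I*√17666916861847/24838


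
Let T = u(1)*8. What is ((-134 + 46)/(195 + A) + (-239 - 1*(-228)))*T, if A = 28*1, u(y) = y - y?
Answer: 0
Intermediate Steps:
u(y) = 0
A = 28
T = 0 (T = 0*8 = 0)
((-134 + 46)/(195 + A) + (-239 - 1*(-228)))*T = ((-134 + 46)/(195 + 28) + (-239 - 1*(-228)))*0 = (-88/223 + (-239 + 228))*0 = (-88*1/223 - 11)*0 = (-88/223 - 11)*0 = -2541/223*0 = 0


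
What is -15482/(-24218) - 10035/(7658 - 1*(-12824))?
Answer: 37037347/248016538 ≈ 0.14933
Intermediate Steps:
-15482/(-24218) - 10035/(7658 - 1*(-12824)) = -15482*(-1/24218) - 10035/(7658 + 12824) = 7741/12109 - 10035/20482 = 37037347/248016538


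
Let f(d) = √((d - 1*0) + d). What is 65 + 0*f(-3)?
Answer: 65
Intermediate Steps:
f(d) = √2*√d (f(d) = √((d + 0) + d) = √(d + d) = √(2*d) = √2*√d)
65 + 0*f(-3) = 65 + 0*(√2*√(-3)) = 65 + 0*(√2*(I*√3)) = 65 + 0*(I*√6) = 65 + 0 = 65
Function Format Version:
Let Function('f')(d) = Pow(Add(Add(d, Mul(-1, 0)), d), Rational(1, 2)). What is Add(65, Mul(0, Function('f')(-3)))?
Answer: 65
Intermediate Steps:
Function('f')(d) = Mul(Pow(2, Rational(1, 2)), Pow(d, Rational(1, 2))) (Function('f')(d) = Pow(Add(Add(d, 0), d), Rational(1, 2)) = Pow(Add(d, d), Rational(1, 2)) = Pow(Mul(2, d), Rational(1, 2)) = Mul(Pow(2, Rational(1, 2)), Pow(d, Rational(1, 2))))
Add(65, Mul(0, Function('f')(-3))) = Add(65, Mul(0, Mul(Pow(2, Rational(1, 2)), Pow(-3, Rational(1, 2))))) = Add(65, Mul(0, Mul(Pow(2, Rational(1, 2)), Mul(I, Pow(3, Rational(1, 2)))))) = Add(65, Mul(0, Mul(I, Pow(6, Rational(1, 2))))) = Add(65, 0) = 65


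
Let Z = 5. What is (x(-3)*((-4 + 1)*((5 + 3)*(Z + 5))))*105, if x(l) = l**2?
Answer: -226800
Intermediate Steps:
(x(-3)*((-4 + 1)*((5 + 3)*(Z + 5))))*105 = ((-3)**2*((-4 + 1)*((5 + 3)*(5 + 5))))*105 = (9*(-24*10))*105 = (9*(-3*80))*105 = (9*(-240))*105 = -2160*105 = -226800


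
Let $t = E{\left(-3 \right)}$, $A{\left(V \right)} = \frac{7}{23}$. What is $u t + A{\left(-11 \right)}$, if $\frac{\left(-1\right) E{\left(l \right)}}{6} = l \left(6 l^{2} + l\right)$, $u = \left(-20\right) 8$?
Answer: $- \frac{3378233}{23} \approx -1.4688 \cdot 10^{5}$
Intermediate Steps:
$u = -160$
$A{\left(V \right)} = \frac{7}{23}$ ($A{\left(V \right)} = 7 \cdot \frac{1}{23} = \frac{7}{23}$)
$E{\left(l \right)} = - 6 l \left(l + 6 l^{2}\right)$ ($E{\left(l \right)} = - 6 l \left(6 l^{2} + l\right) = - 6 l \left(l + 6 l^{2}\right)$)
$t = 918$ ($t = \left(-3\right)^{2} \left(-6 - -108\right) = 9 \left(-6 + 108\right) = 9 \cdot 102 = 918$)
$u t + A{\left(-11 \right)} = \left(-160\right) 918 + \frac{7}{23} = -146880 + \frac{7}{23} = - \frac{3378233}{23}$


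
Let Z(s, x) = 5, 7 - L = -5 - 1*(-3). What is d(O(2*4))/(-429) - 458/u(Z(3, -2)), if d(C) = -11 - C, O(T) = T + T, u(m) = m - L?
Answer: 32765/286 ≈ 114.56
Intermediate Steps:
L = 9 (L = 7 - (-5 - 1*(-3)) = 7 - (-5 + 3) = 7 - 1*(-2) = 7 + 2 = 9)
u(m) = -9 + m (u(m) = m - 1*9 = m - 9 = -9 + m)
O(T) = 2*T
d(O(2*4))/(-429) - 458/u(Z(3, -2)) = (-11 - 2*2*4)/(-429) - 458/(-9 + 5) = (-11 - 2*8)*(-1/429) - 458/(-4) = (-11 - 1*16)*(-1/429) - 458*(-¼) = (-11 - 16)*(-1/429) + 229/2 = -27*(-1/429) + 229/2 = 9/143 + 229/2 = 32765/286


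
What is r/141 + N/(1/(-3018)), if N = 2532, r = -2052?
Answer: -359154756/47 ≈ -7.6416e+6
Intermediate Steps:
r/141 + N/(1/(-3018)) = -2052/141 + 2532/(1/(-3018)) = -2052*1/141 + 2532/(-1/3018) = -684/47 + 2532*(-3018) = -684/47 - 7641576 = -359154756/47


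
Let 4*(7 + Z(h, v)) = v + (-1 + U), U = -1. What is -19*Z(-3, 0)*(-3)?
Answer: -855/2 ≈ -427.50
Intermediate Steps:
Z(h, v) = -15/2 + v/4 (Z(h, v) = -7 + (v + (-1 - 1))/4 = -7 + (v - 2)/4 = -7 + (-2 + v)/4 = -7 + (-1/2 + v/4) = -15/2 + v/4)
-19*Z(-3, 0)*(-3) = -19*(-15/2 + (1/4)*0)*(-3) = -19*(-15/2 + 0)*(-3) = -19*(-15/2)*(-3) = (285/2)*(-3) = -855/2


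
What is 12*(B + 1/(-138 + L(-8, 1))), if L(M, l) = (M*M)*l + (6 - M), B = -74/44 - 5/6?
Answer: -1671/55 ≈ -30.382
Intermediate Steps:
B = -83/33 (B = -74*1/44 - 5*⅙ = -37/22 - ⅚ = -83/33 ≈ -2.5152)
L(M, l) = 6 - M + l*M² (L(M, l) = M²*l + (6 - M) = l*M² + (6 - M) = 6 - M + l*M²)
12*(B + 1/(-138 + L(-8, 1))) = 12*(-83/33 + 1/(-138 + (6 - 1*(-8) + 1*(-8)²))) = 12*(-83/33 + 1/(-138 + (6 + 8 + 1*64))) = 12*(-83/33 + 1/(-138 + (6 + 8 + 64))) = 12*(-83/33 + 1/(-138 + 78)) = 12*(-83/33 + 1/(-60)) = 12*(-83/33 - 1/60) = 12*(-557/220) = -1671/55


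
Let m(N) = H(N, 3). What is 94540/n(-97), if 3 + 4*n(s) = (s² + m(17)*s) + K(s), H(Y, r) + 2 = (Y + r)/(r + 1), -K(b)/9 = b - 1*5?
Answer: 378160/10033 ≈ 37.692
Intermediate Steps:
K(b) = 45 - 9*b (K(b) = -9*(b - 1*5) = -9*(b - 5) = -9*(-5 + b) = 45 - 9*b)
H(Y, r) = -2 + (Y + r)/(1 + r) (H(Y, r) = -2 + (Y + r)/(r + 1) = -2 + (Y + r)/(1 + r))
m(N) = -5/4 + N/4 (m(N) = (-2 + N - 1*3)/(1 + 3) = (-2 + N - 3)/4 = (-5 + N)/4 = -5/4 + N/4)
n(s) = 21/2 - 3*s/2 + s²/4 (n(s) = -¾ + ((s² + (-5/4 + (¼)*17)*s) + (45 - 9*s))/4 = -¾ + ((s² + (-5/4 + 17/4)*s) + (45 - 9*s))/4 = -¾ + ((s² + 3*s) + (45 - 9*s))/4 = -¾ + (45 + s² - 6*s)/4 = -¾ + (45/4 - 3*s/2 + s²/4) = 21/2 - 3*s/2 + s²/4)
94540/n(-97) = 94540/(21/2 - 3/2*(-97) + (¼)*(-97)²) = 94540/(21/2 + 291/2 + (¼)*9409) = 94540/(21/2 + 291/2 + 9409/4) = 94540/(10033/4) = 94540*(4/10033) = 378160/10033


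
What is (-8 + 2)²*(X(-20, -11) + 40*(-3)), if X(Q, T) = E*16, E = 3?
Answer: -2592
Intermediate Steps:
X(Q, T) = 48 (X(Q, T) = 3*16 = 48)
(-8 + 2)²*(X(-20, -11) + 40*(-3)) = (-8 + 2)²*(48 + 40*(-3)) = (-6)²*(48 - 120) = 36*(-72) = -2592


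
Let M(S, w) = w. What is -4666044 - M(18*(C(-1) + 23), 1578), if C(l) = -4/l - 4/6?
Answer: -4667622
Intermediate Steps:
C(l) = -2/3 - 4/l (C(l) = -4/l - 4*1/6 = -4/l - 2/3 = -2/3 - 4/l)
-4666044 - M(18*(C(-1) + 23), 1578) = -4666044 - 1*1578 = -4666044 - 1578 = -4667622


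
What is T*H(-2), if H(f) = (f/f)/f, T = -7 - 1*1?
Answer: 4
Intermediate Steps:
T = -8 (T = -7 - 1 = -8)
H(f) = 1/f
T*H(-2) = -8/(-2) = -8*(-½) = 4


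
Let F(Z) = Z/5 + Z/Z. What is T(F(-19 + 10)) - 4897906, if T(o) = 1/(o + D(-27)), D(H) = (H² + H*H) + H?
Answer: -35024925801/7151 ≈ -4.8979e+6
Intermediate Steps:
F(Z) = 1 + Z/5 (F(Z) = Z*(⅕) + 1 = Z/5 + 1 = 1 + Z/5)
D(H) = H + 2*H² (D(H) = (H² + H²) + H = 2*H² + H = H + 2*H²)
T(o) = 1/(1431 + o) (T(o) = 1/(o - 27*(1 + 2*(-27))) = 1/(o - 27*(1 - 54)) = 1/(o - 27*(-53)) = 1/(o + 1431) = 1/(1431 + o))
T(F(-19 + 10)) - 4897906 = 1/(1431 + (1 + (-19 + 10)/5)) - 4897906 = 1/(1431 + (1 + (⅕)*(-9))) - 4897906 = 1/(1431 + (1 - 9/5)) - 4897906 = 1/(1431 - ⅘) - 4897906 = 1/(7151/5) - 4897906 = 5/7151 - 4897906 = -35024925801/7151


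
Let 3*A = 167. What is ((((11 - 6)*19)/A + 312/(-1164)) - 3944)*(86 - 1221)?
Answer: 72487402655/16199 ≈ 4.4748e+6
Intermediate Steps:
A = 167/3 (A = (⅓)*167 = 167/3 ≈ 55.667)
((((11 - 6)*19)/A + 312/(-1164)) - 3944)*(86 - 1221) = ((((11 - 6)*19)/(167/3) + 312/(-1164)) - 3944)*(86 - 1221) = (((5*19)*(3/167) + 312*(-1/1164)) - 3944)*(-1135) = ((95*(3/167) - 26/97) - 3944)*(-1135) = ((285/167 - 26/97) - 3944)*(-1135) = (23303/16199 - 3944)*(-1135) = -63865553/16199*(-1135) = 72487402655/16199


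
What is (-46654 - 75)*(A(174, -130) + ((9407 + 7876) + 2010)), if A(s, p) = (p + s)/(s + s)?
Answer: -78434719958/87 ≈ -9.0155e+8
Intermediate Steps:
A(s, p) = (p + s)/(2*s) (A(s, p) = (p + s)/((2*s)) = (p + s)*(1/(2*s)) = (p + s)/(2*s))
(-46654 - 75)*(A(174, -130) + ((9407 + 7876) + 2010)) = (-46654 - 75)*((½)*(-130 + 174)/174 + ((9407 + 7876) + 2010)) = -46729*((½)*(1/174)*44 + (17283 + 2010)) = -46729*(11/87 + 19293) = -46729*1678502/87 = -78434719958/87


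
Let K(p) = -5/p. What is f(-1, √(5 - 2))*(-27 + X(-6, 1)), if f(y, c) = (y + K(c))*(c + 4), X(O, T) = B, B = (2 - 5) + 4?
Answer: 234 + 598*√3/3 ≈ 579.26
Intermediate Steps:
B = 1 (B = -3 + 4 = 1)
X(O, T) = 1
f(y, c) = (4 + c)*(y - 5/c) (f(y, c) = (y - 5/c)*(c + 4) = (y - 5/c)*(4 + c) = (4 + c)*(y - 5/c))
f(-1, √(5 - 2))*(-27 + X(-6, 1)) = (-5 - 20/√(5 - 2) + 4*(-1) + √(5 - 2)*(-1))*(-27 + 1) = (-5 - 20*√3/3 - 4 + √3*(-1))*(-26) = (-5 - 20*√3/3 - 4 - √3)*(-26) = (-9 - 23*√3/3)*(-26) = 234 + 598*√3/3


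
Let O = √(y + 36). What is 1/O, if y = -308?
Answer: -I*√17/68 ≈ -0.060634*I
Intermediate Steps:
O = 4*I*√17 (O = √(-308 + 36) = √(-272) = 4*I*√17 ≈ 16.492*I)
1/O = 1/(4*I*√17) = -I*√17/68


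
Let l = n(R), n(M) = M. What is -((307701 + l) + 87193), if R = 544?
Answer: -395438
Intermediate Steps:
l = 544
-((307701 + l) + 87193) = -((307701 + 544) + 87193) = -(308245 + 87193) = -1*395438 = -395438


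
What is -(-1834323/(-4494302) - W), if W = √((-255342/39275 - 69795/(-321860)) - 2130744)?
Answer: -1834323/4494302 + 3*I*√125063640936678940573/22983730 ≈ -0.40814 + 1459.7*I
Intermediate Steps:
W = 3*I*√125063640936678940573/22983730 (W = √((-255342*1/39275 - 69795*(-1/321860)) - 2130744) = √((-255342/39275 + 1269/5852) - 2130744) = √(-1444421409/229837300 - 2130744) = √(-489725892372609/229837300) = 3*I*√125063640936678940573/22983730 ≈ 1459.7*I)
-(-1834323/(-4494302) - W) = -(-1834323/(-4494302) - 3*I*√125063640936678940573/22983730) = -(-1834323*(-1/4494302) - 3*I*√125063640936678940573/22983730) = -(1834323/4494302 - 3*I*√125063640936678940573/22983730) = -1834323/4494302 + 3*I*√125063640936678940573/22983730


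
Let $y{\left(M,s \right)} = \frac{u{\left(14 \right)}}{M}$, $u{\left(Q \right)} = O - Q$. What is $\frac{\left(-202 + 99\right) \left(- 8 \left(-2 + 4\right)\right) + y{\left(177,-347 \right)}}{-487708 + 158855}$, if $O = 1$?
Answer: $- \frac{41669}{8315283} \approx -0.0050111$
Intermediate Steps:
$u{\left(Q \right)} = 1 - Q$
$y{\left(M,s \right)} = - \frac{13}{M}$ ($y{\left(M,s \right)} = \frac{1 - 14}{M} = - \frac{13}{M}$)
$\frac{\left(-202 + 99\right) \left(- 8 \left(-2 + 4\right)\right) + y{\left(177,-347 \right)}}{-487708 + 158855} = \frac{\left(-202 + 99\right) \left(- 8 \left(-2 + 4\right)\right) - \frac{13}{177}}{-487708 + 158855} = \frac{- 103 \left(\left(-8\right) 2\right) - \frac{13}{177}}{-328853} = \left(\left(-103\right) \left(-16\right) - \frac{13}{177}\right) \left(- \frac{1}{328853}\right) = \left(1648 - \frac{13}{177}\right) \left(- \frac{1}{328853}\right) = \frac{291683}{177} \left(- \frac{1}{328853}\right) = - \frac{41669}{8315283}$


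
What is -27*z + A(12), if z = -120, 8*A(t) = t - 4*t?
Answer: 6471/2 ≈ 3235.5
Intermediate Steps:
A(t) = -3*t/8 (A(t) = (t - 4*t)/8 = (-3*t)/8 = -3*t/8)
-27*z + A(12) = -27*(-120) - 3/8*12 = 3240 - 9/2 = 6471/2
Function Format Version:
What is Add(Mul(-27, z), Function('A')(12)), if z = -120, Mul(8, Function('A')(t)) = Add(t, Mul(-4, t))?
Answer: Rational(6471, 2) ≈ 3235.5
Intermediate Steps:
Function('A')(t) = Mul(Rational(-3, 8), t) (Function('A')(t) = Mul(Rational(1, 8), Add(t, Mul(-4, t))) = Mul(Rational(1, 8), Mul(-3, t)) = Mul(Rational(-3, 8), t))
Add(Mul(-27, z), Function('A')(12)) = Add(Mul(-27, -120), Mul(Rational(-3, 8), 12)) = Add(3240, Rational(-9, 2)) = Rational(6471, 2)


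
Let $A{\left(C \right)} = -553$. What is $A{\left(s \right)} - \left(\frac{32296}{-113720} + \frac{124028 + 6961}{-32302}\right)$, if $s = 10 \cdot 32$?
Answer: $- \frac{251930218481}{459172930} \approx -548.66$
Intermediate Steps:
$s = 320$
$A{\left(s \right)} - \left(\frac{32296}{-113720} + \frac{124028 + 6961}{-32302}\right) = -553 - \left(\frac{32296}{-113720} + \frac{124028 + 6961}{-32302}\right) = -553 - \left(32296 \left(- \frac{1}{113720}\right) + 130989 \left(- \frac{1}{32302}\right)\right) = -553 - \left(- \frac{4037}{14215} - \frac{130989}{32302}\right) = -553 - - \frac{1992411809}{459172930} = -553 + \frac{1992411809}{459172930} = - \frac{251930218481}{459172930}$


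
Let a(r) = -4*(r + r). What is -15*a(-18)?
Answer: -2160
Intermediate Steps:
a(r) = -8*r
-15*a(-18) = -(-120)*(-18) = -15*144 = -2160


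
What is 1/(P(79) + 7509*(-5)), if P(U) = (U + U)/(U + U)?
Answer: -1/37544 ≈ -2.6635e-5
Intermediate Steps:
P(U) = 1 (P(U) = (2*U)/((2*U)) = (2*U)*(1/(2*U)) = 1)
1/(P(79) + 7509*(-5)) = 1/(1 + 7509*(-5)) = 1/(1 - 37545) = 1/(-37544) = -1/37544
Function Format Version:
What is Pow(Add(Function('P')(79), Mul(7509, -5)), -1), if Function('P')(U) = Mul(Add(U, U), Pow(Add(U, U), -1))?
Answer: Rational(-1, 37544) ≈ -2.6635e-5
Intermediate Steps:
Function('P')(U) = 1 (Function('P')(U) = Mul(Mul(2, U), Pow(Mul(2, U), -1)) = Mul(Mul(2, U), Mul(Rational(1, 2), Pow(U, -1))) = 1)
Pow(Add(Function('P')(79), Mul(7509, -5)), -1) = Pow(Add(1, Mul(7509, -5)), -1) = Pow(Add(1, -37545), -1) = Pow(-37544, -1) = Rational(-1, 37544)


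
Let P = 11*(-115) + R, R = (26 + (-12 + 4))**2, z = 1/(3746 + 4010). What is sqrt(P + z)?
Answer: I*sqrt(14151587905)/3878 ≈ 30.676*I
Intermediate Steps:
z = 1/7756 ≈ 0.00012893
R = 324 (R = (26 - 8)**2 = 18**2 = 324)
P = -941 (P = 11*(-115) + 324 = -1265 + 324 = -941)
sqrt(P + z) = sqrt(-941 + 1/7756) = sqrt(-7298395/7756) = I*sqrt(14151587905)/3878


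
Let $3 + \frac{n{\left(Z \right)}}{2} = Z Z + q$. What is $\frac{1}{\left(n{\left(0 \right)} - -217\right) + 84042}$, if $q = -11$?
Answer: $\frac{1}{84231} \approx 1.1872 \cdot 10^{-5}$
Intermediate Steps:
$n{\left(Z \right)} = -28 + 2 Z^{2}$ ($n{\left(Z \right)} = -6 + 2 \left(Z Z - 11\right) = -6 + 2 \left(Z^{2} - 11\right) = -6 + 2 \left(-11 + Z^{2}\right) = -6 + \left(-22 + 2 Z^{2}\right) = -28 + 2 Z^{2}$)
$\frac{1}{\left(n{\left(0 \right)} - -217\right) + 84042} = \frac{1}{\left(\left(-28 + 2 \cdot 0^{2}\right) - -217\right) + 84042} = \frac{1}{\left(\left(-28 + 2 \cdot 0\right) + 217\right) + 84042} = \frac{1}{\left(\left(-28 + 0\right) + 217\right) + 84042} = \frac{1}{\left(-28 + 217\right) + 84042} = \frac{1}{189 + 84042} = \frac{1}{84231}$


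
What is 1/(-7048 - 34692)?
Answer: -1/41740 ≈ -2.3958e-5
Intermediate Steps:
1/(-7048 - 34692) = 1/(-41740) = -1/41740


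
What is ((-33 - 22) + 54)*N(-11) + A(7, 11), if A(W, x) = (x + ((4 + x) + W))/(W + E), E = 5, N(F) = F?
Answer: 55/4 ≈ 13.750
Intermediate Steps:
A(W, x) = (4 + W + 2*x)/(5 + W) (A(W, x) = (x + ((4 + x) + W))/(W + 5) = (x + (4 + W + x))/(5 + W) = (4 + W + 2*x)/(5 + W))
((-33 - 22) + 54)*N(-11) + A(7, 11) = ((-33 - 22) + 54)*(-11) + (4 + 7 + 2*11)/(5 + 7) = (-55 + 54)*(-11) + (4 + 7 + 22)/12 = -1*(-11) + (1/12)*33 = 11 + 11/4 = 55/4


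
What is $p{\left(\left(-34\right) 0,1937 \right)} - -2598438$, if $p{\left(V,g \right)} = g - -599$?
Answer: $2600974$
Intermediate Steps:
$p{\left(V,g \right)} = 599 + g$ ($p{\left(V,g \right)} = g + 599 = 599 + g$)
$p{\left(\left(-34\right) 0,1937 \right)} - -2598438 = \left(599 + 1937\right) - -2598438 = 2536 + 2598438 = 2600974$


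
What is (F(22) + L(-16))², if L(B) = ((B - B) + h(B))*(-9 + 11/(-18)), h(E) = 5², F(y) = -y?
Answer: 22287841/324 ≈ 68790.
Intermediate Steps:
h(E) = 25
L(B) = -4325/18 (L(B) = ((B - B) + 25)*(-9 + 11/(-18)) = (0 + 25)*(-9 + 11*(-1/18)) = 25*(-9 - 11/18) = 25*(-173/18) = -4325/18)
(F(22) + L(-16))² = (-1*22 - 4325/18)² = (-22 - 4325/18)² = (-4721/18)² = 22287841/324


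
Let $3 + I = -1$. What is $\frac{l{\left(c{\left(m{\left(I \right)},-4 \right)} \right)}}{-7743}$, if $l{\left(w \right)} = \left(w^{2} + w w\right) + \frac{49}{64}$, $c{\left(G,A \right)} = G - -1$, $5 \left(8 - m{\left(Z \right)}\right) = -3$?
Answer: $- \frac{296137}{12388800} \approx -0.023904$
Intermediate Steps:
$I = -4$ ($I = -3 - 1 = -4$)
$m{\left(Z \right)} = \frac{43}{5}$ ($m{\left(Z \right)} = 8 - - \frac{3}{5} = 8 + \frac{3}{5} = \frac{43}{5}$)
$c{\left(G,A \right)} = 1 + G$ ($c{\left(G,A \right)} = G + 1 = 1 + G$)
$l{\left(w \right)} = \frac{49}{64} + 2 w^{2}$ ($l{\left(w \right)} = \left(w^{2} + w^{2}\right) + 49 \cdot \frac{1}{64} = 2 w^{2} + \frac{49}{64} = \frac{49}{64} + 2 w^{2}$)
$\frac{l{\left(c{\left(m{\left(I \right)},-4 \right)} \right)}}{-7743} = \frac{\frac{49}{64} + 2 \left(1 + \frac{43}{5}\right)^{2}}{-7743} = \left(\frac{49}{64} + 2 \left(\frac{48}{5}\right)^{2}\right) \left(- \frac{1}{7743}\right) = \left(\frac{49}{64} + 2 \cdot \frac{2304}{25}\right) \left(- \frac{1}{7743}\right) = \left(\frac{49}{64} + \frac{4608}{25}\right) \left(- \frac{1}{7743}\right) = \frac{296137}{1600} \left(- \frac{1}{7743}\right) = - \frac{296137}{12388800}$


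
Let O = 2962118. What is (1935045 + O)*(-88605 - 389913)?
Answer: -2343380644434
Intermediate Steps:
(1935045 + O)*(-88605 - 389913) = (1935045 + 2962118)*(-88605 - 389913) = 4897163*(-478518) = -2343380644434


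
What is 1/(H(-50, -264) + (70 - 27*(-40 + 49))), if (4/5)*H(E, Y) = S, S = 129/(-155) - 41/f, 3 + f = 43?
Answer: -992/173919 ≈ -0.0057038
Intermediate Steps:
f = 40 (f = -3 + 43 = 40)
S = -2303/1240 (S = 129/(-155) - 41/40 = 129*(-1/155) - 41*1/40 = -129/155 - 41/40 = -2303/1240 ≈ -1.8573)
H(E, Y) = -2303/992 (H(E, Y) = (5/4)*(-2303/1240) = -2303/992)
1/(H(-50, -264) + (70 - 27*(-40 + 49))) = 1/(-2303/992 + (70 - 27*(-40 + 49))) = 1/(-2303/992 + (70 - 27*9)) = 1/(-2303/992 + (70 - 243)) = 1/(-2303/992 - 173) = 1/(-173919/992) = -992/173919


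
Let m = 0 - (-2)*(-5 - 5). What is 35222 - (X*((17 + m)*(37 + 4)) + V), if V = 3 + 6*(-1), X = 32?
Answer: 39161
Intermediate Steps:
m = -20 (m = 0 - (-2)*(-10) = 0 - 1*20 = 0 - 20 = -20)
V = -3 (V = 3 - 6 = -3)
35222 - (X*((17 + m)*(37 + 4)) + V) = 35222 - (32*((17 - 20)*(37 + 4)) - 3) = 35222 - (32*(-3*41) - 3) = 35222 - (32*(-123) - 3) = 35222 - (-3936 - 3) = 35222 - 1*(-3939) = 35222 + 3939 = 39161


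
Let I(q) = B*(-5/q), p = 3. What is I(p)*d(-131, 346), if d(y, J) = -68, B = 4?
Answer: 1360/3 ≈ 453.33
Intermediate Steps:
I(q) = -20/q (I(q) = 4*(-5/q) = -20/q)
I(p)*d(-131, 346) = -20/3*(-68) = 1360/3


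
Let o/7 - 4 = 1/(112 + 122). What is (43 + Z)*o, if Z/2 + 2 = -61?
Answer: -544397/234 ≈ -2326.5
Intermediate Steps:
Z = -126 (Z = -4 + 2*(-61) = -4 - 122 = -126)
o = 6559/234 (o = 28 + 7/(112 + 122) = 28 + 7/234 = 6559/234 ≈ 28.030)
(43 + Z)*o = (43 - 126)*(6559/234) = -83*6559/234 = -544397/234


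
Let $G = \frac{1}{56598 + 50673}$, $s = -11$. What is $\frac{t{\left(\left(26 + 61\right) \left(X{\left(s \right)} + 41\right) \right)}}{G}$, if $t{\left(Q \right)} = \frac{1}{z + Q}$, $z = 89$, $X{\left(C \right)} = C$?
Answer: $\frac{107271}{2699} \approx 39.745$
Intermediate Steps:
$G = \frac{1}{107271} \approx 9.3222 \cdot 10^{-6}$
$t{\left(Q \right)} = \frac{1}{89 + Q}$
$\frac{t{\left(\left(26 + 61\right) \left(X{\left(s \right)} + 41\right) \right)}}{G} = \frac{\frac{1}{\frac{1}{107271}}}{89 + \left(26 + 61\right) \left(-11 + 41\right)} = \frac{1}{89 + 87 \cdot 30} \cdot 107271 = \frac{1}{89 + 2610} \cdot 107271 = \frac{1}{2699} \cdot 107271 = \frac{107271}{2699}$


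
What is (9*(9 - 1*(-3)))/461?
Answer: 108/461 ≈ 0.23427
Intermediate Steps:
(9*(9 - 1*(-3)))/461 = (9*(9 + 3))*(1/461) = (9*12)*(1/461) = 108*(1/461) = 108/461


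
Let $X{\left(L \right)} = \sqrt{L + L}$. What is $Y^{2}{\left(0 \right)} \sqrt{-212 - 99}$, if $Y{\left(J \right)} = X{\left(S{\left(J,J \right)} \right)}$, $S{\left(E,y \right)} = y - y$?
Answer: $0$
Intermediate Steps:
$S{\left(E,y \right)} = 0$
$X{\left(L \right)} = \sqrt{2} \sqrt{L}$ ($X{\left(L \right)} = \sqrt{2 L} = \sqrt{2} \sqrt{L}$)
$Y{\left(J \right)} = 0$ ($Y{\left(J \right)} = \sqrt{2} \sqrt{0} = \sqrt{2} \cdot 0 = 0$)
$Y^{2}{\left(0 \right)} \sqrt{-212 - 99} = 0^{2} \sqrt{-212 - 99} = 0 \sqrt{-311} = 0 i \sqrt{311} = 0$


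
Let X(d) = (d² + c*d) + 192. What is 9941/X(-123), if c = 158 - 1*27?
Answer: -9941/792 ≈ -12.552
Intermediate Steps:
c = 131 (c = 158 - 27 = 131)
X(d) = 192 + d² + 131*d (X(d) = (d² + 131*d) + 192 = 192 + d² + 131*d)
9941/X(-123) = 9941/(192 + (-123)² + 131*(-123)) = 9941/(192 + 15129 - 16113) = 9941/(-792) = 9941*(-1/792) = -9941/792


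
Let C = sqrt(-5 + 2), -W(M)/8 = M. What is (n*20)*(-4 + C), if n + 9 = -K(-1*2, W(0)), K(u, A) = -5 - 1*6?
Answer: -160 + 40*I*sqrt(3) ≈ -160.0 + 69.282*I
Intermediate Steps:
W(M) = -8*M
C = I*sqrt(3) (C = sqrt(-3) = I*sqrt(3) ≈ 1.732*I)
K(u, A) = -11 (K(u, A) = -5 - 6 = -11)
n = 2 (n = -9 - 1*(-11) = -9 + 11 = 2)
(n*20)*(-4 + C) = (2*20)*(-4 + I*sqrt(3)) = 40*(-4 + I*sqrt(3)) = -160 + 40*I*sqrt(3)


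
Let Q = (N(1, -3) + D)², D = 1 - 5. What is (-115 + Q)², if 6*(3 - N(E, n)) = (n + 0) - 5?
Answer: 1069156/81 ≈ 13199.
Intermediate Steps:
D = -4
N(E, n) = 23/6 - n/6 (N(E, n) = 3 - ((n + 0) - 5)/6 = 3 - (n - 5)/6 = 3 - (-5 + n)/6 = 3 + (⅚ - n/6) = 23/6 - n/6)
Q = ⅑ (Q = ((23/6 - ⅙*(-3)) - 4)² = ((23/6 + ½) - 4)² = (13/3 - 4)² = (⅓)² = ⅑ ≈ 0.11111)
(-115 + Q)² = (-115 + ⅑)² = (-1034/9)² = 1069156/81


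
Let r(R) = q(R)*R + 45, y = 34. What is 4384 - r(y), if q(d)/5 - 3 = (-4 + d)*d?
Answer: -169571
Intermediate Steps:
q(d) = 15 + 5*d*(-4 + d) (q(d) = 15 + 5*((-4 + d)*d) = 15 + 5*(d*(-4 + d)) = 15 + 5*d*(-4 + d))
r(R) = 45 + R*(15 - 20*R + 5*R²) (r(R) = (15 - 20*R + 5*R²)*R + 45 = R*(15 - 20*R + 5*R²) + 45 = 45 + R*(15 - 20*R + 5*R²))
4384 - r(y) = 4384 - (45 + 5*34*(3 + 34² - 4*34)) = 4384 - (45 + 5*34*(3 + 1156 - 136)) = 4384 - (45 + 5*34*1023) = 4384 - (45 + 173910) = 4384 - 1*173955 = 4384 - 173955 = -169571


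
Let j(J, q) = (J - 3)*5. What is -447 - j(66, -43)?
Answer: -762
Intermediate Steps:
j(J, q) = -15 + 5*J (j(J, q) = (-3 + J)*5 = -15 + 5*J)
-447 - j(66, -43) = -447 - (-15 + 5*66) = -447 - (-15 + 330) = -447 - 1*315 = -447 - 315 = -762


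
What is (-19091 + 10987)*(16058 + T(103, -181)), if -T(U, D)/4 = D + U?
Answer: -132662480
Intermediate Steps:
T(U, D) = -4*D - 4*U (T(U, D) = -4*(D + U) = -4*D - 4*U)
(-19091 + 10987)*(16058 + T(103, -181)) = (-19091 + 10987)*(16058 + (-4*(-181) - 4*103)) = -8104*(16058 + (724 - 412)) = -8104*(16058 + 312) = -8104*16370 = -132662480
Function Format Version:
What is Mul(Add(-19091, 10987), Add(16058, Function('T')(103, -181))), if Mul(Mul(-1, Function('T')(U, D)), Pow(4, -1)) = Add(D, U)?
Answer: -132662480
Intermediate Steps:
Function('T')(U, D) = Add(Mul(-4, D), Mul(-4, U)) (Function('T')(U, D) = Mul(-4, Add(D, U)) = Add(Mul(-4, D), Mul(-4, U)))
Mul(Add(-19091, 10987), Add(16058, Function('T')(103, -181))) = Mul(Add(-19091, 10987), Add(16058, Add(Mul(-4, -181), Mul(-4, 103)))) = Mul(-8104, Add(16058, Add(724, -412))) = Mul(-8104, Add(16058, 312)) = Mul(-8104, 16370) = -132662480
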